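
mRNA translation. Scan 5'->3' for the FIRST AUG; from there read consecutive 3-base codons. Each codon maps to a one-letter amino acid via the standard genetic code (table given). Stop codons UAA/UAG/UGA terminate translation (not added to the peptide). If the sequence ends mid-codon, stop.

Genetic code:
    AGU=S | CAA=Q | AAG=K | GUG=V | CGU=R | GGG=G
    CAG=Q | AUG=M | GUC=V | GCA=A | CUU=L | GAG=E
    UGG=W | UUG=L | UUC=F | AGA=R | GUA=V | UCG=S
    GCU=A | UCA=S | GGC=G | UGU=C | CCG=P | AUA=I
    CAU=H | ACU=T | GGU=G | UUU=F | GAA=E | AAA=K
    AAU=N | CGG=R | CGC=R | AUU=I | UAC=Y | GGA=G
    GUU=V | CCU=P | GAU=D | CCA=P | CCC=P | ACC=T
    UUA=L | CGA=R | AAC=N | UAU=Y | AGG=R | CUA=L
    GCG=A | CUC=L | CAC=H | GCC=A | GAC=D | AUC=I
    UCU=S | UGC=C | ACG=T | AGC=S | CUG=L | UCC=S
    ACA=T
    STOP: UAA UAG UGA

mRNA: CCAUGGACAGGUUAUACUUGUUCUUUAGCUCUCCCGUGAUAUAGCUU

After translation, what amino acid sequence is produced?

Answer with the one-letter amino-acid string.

Answer: MDRLYLFFSSPVI

Derivation:
start AUG at pos 2
pos 2: AUG -> M; peptide=M
pos 5: GAC -> D; peptide=MD
pos 8: AGG -> R; peptide=MDR
pos 11: UUA -> L; peptide=MDRL
pos 14: UAC -> Y; peptide=MDRLY
pos 17: UUG -> L; peptide=MDRLYL
pos 20: UUC -> F; peptide=MDRLYLF
pos 23: UUU -> F; peptide=MDRLYLFF
pos 26: AGC -> S; peptide=MDRLYLFFS
pos 29: UCU -> S; peptide=MDRLYLFFSS
pos 32: CCC -> P; peptide=MDRLYLFFSSP
pos 35: GUG -> V; peptide=MDRLYLFFSSPV
pos 38: AUA -> I; peptide=MDRLYLFFSSPVI
pos 41: UAG -> STOP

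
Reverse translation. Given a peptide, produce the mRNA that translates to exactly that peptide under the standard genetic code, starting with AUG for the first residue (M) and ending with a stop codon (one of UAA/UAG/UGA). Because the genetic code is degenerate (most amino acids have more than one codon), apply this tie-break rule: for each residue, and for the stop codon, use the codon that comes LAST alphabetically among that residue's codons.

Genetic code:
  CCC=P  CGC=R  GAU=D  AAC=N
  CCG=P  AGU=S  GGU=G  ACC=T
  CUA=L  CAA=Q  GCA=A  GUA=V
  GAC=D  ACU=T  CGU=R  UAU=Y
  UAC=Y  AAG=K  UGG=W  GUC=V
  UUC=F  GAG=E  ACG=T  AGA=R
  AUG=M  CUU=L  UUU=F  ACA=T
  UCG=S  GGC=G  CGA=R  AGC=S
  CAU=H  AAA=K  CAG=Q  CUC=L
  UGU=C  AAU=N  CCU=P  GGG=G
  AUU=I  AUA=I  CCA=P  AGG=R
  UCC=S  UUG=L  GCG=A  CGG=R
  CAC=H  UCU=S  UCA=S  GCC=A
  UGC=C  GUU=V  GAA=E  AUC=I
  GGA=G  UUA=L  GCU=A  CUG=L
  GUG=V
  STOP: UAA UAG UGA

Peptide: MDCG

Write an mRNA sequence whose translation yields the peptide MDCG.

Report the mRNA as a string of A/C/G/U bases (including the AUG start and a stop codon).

Answer: mRNA: AUGGAUUGUGGUUGA

Derivation:
residue 1: M -> AUG (start codon)
residue 2: D codons sorted = GAC,GAU -> pick last = GAU
residue 3: C codons sorted = UGC,UGU -> pick last = UGU
residue 4: G codons sorted = GGA,GGC,GGG,GGU -> pick last = GGU
terminator: stop codons sorted = UAA,UAG,UGA -> pick last = UGA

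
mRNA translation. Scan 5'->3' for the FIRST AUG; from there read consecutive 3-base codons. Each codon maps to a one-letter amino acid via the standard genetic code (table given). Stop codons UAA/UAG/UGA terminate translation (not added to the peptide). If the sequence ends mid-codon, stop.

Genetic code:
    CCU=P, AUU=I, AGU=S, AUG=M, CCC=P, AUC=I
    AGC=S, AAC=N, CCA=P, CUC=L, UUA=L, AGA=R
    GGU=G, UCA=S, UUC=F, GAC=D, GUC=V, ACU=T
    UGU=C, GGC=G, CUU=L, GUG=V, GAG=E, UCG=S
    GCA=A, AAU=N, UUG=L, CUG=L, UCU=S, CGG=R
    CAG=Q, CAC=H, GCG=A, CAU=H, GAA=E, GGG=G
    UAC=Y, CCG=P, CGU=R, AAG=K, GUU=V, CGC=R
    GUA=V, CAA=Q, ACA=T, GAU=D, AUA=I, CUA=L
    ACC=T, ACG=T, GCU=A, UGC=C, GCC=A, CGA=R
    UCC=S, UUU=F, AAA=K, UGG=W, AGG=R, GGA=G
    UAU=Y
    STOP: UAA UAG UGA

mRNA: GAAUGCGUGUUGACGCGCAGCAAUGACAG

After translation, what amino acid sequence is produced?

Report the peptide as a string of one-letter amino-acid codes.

start AUG at pos 2
pos 2: AUG -> M; peptide=M
pos 5: CGU -> R; peptide=MR
pos 8: GUU -> V; peptide=MRV
pos 11: GAC -> D; peptide=MRVD
pos 14: GCG -> A; peptide=MRVDA
pos 17: CAG -> Q; peptide=MRVDAQ
pos 20: CAA -> Q; peptide=MRVDAQQ
pos 23: UGA -> STOP

Answer: MRVDAQQ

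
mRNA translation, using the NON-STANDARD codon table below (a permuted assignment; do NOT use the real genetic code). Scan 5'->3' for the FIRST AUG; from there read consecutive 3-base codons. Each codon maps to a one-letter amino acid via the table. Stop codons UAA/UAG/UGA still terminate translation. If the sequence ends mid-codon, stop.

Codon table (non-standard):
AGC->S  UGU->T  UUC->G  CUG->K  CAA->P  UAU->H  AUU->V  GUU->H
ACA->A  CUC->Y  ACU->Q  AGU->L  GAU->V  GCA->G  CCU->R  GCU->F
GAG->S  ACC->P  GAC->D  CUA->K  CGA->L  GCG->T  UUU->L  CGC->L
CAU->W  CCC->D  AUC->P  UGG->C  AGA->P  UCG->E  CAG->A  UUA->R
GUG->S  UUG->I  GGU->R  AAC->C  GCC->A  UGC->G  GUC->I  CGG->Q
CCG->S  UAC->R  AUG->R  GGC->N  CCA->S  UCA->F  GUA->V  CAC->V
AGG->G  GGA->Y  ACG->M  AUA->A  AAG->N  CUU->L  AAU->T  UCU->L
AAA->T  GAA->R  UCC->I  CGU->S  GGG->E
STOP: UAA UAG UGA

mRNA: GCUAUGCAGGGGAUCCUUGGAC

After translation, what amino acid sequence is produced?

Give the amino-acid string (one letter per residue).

start AUG at pos 3
pos 3: AUG -> R; peptide=R
pos 6: CAG -> A; peptide=RA
pos 9: GGG -> E; peptide=RAE
pos 12: AUC -> P; peptide=RAEP
pos 15: CUU -> L; peptide=RAEPL
pos 18: GGA -> Y; peptide=RAEPLY
pos 21: only 1 nt remain (<3), stop (end of mRNA)

Answer: RAEPLY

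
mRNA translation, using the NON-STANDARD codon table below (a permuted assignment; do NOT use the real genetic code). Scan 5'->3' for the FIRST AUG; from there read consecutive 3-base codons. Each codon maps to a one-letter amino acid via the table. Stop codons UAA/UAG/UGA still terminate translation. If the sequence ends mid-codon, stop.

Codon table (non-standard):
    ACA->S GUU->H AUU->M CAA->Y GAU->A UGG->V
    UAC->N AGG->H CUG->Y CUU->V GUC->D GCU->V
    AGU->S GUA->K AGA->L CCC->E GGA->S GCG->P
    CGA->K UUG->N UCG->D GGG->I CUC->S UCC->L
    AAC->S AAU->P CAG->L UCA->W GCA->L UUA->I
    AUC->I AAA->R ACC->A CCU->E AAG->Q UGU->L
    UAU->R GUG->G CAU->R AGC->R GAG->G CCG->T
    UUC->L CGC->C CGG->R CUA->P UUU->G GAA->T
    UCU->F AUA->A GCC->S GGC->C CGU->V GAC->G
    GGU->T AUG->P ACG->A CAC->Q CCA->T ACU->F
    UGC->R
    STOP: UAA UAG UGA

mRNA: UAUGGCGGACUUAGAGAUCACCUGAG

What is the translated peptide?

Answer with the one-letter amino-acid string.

Answer: PPGIGIA

Derivation:
start AUG at pos 1
pos 1: AUG -> P; peptide=P
pos 4: GCG -> P; peptide=PP
pos 7: GAC -> G; peptide=PPG
pos 10: UUA -> I; peptide=PPGI
pos 13: GAG -> G; peptide=PPGIG
pos 16: AUC -> I; peptide=PPGIGI
pos 19: ACC -> A; peptide=PPGIGIA
pos 22: UGA -> STOP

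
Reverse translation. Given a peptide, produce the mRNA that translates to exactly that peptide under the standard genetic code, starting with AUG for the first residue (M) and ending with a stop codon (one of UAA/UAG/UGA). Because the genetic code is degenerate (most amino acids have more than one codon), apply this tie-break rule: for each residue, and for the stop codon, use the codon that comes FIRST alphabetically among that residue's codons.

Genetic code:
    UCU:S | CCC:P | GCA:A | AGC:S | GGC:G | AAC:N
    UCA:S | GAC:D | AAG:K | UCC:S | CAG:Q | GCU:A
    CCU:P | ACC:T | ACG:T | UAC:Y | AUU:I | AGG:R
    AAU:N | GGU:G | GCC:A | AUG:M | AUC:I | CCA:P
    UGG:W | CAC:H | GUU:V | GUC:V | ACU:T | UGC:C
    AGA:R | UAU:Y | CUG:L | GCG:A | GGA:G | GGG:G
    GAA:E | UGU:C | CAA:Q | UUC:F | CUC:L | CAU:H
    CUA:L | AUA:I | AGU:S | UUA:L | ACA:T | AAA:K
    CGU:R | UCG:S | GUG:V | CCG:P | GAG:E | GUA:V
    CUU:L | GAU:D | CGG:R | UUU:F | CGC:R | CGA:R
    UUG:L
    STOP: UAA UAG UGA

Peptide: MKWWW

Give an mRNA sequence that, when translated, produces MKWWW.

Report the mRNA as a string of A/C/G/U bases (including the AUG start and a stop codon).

residue 1: M -> AUG (start codon)
residue 2: K codons sorted = AAA,AAG -> pick first = AAA
residue 3: W -> UGG (only codon)
residue 4: W -> UGG (only codon)
residue 5: W -> UGG (only codon)
terminator: stop codons sorted = UAA,UAG,UGA -> pick first = UAA

Answer: mRNA: AUGAAAUGGUGGUGGUAA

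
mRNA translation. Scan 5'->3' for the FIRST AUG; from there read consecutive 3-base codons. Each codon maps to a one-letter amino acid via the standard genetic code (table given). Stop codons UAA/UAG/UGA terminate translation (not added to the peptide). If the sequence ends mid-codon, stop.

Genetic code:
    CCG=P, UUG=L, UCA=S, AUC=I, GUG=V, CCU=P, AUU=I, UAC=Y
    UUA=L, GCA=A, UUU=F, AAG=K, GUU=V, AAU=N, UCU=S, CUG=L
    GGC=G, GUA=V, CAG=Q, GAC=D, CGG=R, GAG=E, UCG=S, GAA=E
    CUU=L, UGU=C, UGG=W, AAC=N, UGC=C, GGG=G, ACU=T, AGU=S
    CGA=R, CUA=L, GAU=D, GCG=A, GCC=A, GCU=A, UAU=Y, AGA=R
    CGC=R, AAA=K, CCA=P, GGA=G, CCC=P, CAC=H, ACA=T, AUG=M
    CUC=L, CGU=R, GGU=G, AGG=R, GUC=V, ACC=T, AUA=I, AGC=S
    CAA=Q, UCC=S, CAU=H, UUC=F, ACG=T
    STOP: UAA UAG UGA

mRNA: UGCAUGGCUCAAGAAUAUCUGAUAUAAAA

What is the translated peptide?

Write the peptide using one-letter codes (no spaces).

Answer: MAQEYLI

Derivation:
start AUG at pos 3
pos 3: AUG -> M; peptide=M
pos 6: GCU -> A; peptide=MA
pos 9: CAA -> Q; peptide=MAQ
pos 12: GAA -> E; peptide=MAQE
pos 15: UAU -> Y; peptide=MAQEY
pos 18: CUG -> L; peptide=MAQEYL
pos 21: AUA -> I; peptide=MAQEYLI
pos 24: UAA -> STOP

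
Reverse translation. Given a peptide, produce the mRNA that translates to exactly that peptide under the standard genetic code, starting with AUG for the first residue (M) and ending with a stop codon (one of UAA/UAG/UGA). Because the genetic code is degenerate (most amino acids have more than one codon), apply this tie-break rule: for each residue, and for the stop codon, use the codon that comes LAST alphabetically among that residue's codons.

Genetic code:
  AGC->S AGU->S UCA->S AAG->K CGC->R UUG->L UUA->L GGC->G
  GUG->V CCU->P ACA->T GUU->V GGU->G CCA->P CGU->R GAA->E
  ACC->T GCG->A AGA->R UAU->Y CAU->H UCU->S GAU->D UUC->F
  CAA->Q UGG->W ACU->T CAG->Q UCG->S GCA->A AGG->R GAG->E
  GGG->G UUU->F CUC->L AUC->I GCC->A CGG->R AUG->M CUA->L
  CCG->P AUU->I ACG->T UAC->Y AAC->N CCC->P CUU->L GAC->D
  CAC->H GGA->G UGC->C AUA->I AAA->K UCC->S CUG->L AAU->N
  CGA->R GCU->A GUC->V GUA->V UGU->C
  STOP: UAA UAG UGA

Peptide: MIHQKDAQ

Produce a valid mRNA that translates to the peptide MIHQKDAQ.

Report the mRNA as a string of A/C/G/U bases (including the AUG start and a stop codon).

Answer: mRNA: AUGAUUCAUCAGAAGGAUGCUCAGUGA

Derivation:
residue 1: M -> AUG (start codon)
residue 2: I codons sorted = AUA,AUC,AUU -> pick last = AUU
residue 3: H codons sorted = CAC,CAU -> pick last = CAU
residue 4: Q codons sorted = CAA,CAG -> pick last = CAG
residue 5: K codons sorted = AAA,AAG -> pick last = AAG
residue 6: D codons sorted = GAC,GAU -> pick last = GAU
residue 7: A codons sorted = GCA,GCC,GCG,GCU -> pick last = GCU
residue 8: Q codons sorted = CAA,CAG -> pick last = CAG
terminator: stop codons sorted = UAA,UAG,UGA -> pick last = UGA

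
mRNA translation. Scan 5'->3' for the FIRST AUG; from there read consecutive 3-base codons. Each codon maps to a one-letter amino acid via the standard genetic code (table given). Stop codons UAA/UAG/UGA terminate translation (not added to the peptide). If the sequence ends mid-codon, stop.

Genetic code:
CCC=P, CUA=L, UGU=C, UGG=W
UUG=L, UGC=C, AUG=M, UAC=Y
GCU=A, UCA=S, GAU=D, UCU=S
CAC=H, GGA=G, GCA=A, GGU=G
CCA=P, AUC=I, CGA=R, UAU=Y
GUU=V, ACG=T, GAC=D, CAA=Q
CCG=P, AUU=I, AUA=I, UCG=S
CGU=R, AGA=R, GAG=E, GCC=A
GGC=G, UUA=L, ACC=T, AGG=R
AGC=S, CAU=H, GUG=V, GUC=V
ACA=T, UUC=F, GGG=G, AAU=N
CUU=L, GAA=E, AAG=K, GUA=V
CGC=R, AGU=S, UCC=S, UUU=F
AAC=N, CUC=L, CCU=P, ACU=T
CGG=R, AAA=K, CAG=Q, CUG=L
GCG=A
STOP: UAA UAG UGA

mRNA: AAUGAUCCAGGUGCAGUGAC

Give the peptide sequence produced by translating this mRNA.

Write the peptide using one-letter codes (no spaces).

Answer: MIQVQ

Derivation:
start AUG at pos 1
pos 1: AUG -> M; peptide=M
pos 4: AUC -> I; peptide=MI
pos 7: CAG -> Q; peptide=MIQ
pos 10: GUG -> V; peptide=MIQV
pos 13: CAG -> Q; peptide=MIQVQ
pos 16: UGA -> STOP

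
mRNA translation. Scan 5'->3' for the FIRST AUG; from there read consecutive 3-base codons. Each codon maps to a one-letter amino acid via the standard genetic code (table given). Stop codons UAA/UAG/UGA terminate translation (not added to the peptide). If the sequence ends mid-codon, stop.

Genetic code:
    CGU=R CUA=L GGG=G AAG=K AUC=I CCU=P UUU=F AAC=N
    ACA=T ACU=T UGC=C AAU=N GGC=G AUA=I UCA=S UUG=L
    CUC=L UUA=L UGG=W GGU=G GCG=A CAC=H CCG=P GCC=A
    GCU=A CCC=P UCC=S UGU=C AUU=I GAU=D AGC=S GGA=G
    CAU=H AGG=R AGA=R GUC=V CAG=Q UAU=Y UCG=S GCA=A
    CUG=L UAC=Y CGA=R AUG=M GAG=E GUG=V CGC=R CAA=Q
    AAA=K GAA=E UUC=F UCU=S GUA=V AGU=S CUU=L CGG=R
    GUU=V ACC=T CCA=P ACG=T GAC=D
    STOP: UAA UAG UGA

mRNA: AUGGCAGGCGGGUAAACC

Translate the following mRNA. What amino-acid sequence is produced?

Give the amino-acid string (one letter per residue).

start AUG at pos 0
pos 0: AUG -> M; peptide=M
pos 3: GCA -> A; peptide=MA
pos 6: GGC -> G; peptide=MAG
pos 9: GGG -> G; peptide=MAGG
pos 12: UAA -> STOP

Answer: MAGG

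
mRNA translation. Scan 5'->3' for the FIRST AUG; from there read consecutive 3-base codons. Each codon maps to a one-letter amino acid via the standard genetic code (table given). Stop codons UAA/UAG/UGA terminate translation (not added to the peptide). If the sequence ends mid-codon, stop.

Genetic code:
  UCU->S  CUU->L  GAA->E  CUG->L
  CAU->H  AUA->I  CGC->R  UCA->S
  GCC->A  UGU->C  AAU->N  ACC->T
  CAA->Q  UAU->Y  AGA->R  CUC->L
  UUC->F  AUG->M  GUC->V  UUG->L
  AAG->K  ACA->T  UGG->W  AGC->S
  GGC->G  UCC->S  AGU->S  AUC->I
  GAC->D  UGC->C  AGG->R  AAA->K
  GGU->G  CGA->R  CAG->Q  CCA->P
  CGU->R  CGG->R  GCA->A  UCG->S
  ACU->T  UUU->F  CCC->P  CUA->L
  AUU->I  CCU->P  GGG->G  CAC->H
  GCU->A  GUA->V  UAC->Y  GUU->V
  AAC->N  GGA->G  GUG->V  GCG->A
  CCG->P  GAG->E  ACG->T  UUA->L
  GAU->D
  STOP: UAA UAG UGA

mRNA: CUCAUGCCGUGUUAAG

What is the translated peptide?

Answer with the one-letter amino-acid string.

Answer: MPC

Derivation:
start AUG at pos 3
pos 3: AUG -> M; peptide=M
pos 6: CCG -> P; peptide=MP
pos 9: UGU -> C; peptide=MPC
pos 12: UAA -> STOP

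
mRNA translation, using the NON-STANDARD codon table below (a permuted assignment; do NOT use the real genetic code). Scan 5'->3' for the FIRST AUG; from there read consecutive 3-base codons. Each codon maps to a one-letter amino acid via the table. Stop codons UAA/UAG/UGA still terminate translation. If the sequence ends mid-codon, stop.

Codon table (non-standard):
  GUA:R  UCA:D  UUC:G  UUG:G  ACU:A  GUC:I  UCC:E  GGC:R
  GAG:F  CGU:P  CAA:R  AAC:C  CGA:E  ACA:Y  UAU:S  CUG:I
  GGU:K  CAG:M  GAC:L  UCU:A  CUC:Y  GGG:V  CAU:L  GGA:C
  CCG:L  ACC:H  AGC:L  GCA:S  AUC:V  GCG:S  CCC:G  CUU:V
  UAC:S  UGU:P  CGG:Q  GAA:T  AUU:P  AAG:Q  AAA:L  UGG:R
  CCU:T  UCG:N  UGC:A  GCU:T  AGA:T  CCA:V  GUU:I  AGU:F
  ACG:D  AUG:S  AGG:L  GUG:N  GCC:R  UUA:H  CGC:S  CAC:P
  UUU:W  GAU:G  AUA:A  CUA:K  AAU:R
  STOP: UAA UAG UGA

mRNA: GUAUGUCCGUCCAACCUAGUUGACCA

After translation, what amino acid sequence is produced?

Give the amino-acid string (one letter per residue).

start AUG at pos 2
pos 2: AUG -> S; peptide=S
pos 5: UCC -> E; peptide=SE
pos 8: GUC -> I; peptide=SEI
pos 11: CAA -> R; peptide=SEIR
pos 14: CCU -> T; peptide=SEIRT
pos 17: AGU -> F; peptide=SEIRTF
pos 20: UGA -> STOP

Answer: SEIRTF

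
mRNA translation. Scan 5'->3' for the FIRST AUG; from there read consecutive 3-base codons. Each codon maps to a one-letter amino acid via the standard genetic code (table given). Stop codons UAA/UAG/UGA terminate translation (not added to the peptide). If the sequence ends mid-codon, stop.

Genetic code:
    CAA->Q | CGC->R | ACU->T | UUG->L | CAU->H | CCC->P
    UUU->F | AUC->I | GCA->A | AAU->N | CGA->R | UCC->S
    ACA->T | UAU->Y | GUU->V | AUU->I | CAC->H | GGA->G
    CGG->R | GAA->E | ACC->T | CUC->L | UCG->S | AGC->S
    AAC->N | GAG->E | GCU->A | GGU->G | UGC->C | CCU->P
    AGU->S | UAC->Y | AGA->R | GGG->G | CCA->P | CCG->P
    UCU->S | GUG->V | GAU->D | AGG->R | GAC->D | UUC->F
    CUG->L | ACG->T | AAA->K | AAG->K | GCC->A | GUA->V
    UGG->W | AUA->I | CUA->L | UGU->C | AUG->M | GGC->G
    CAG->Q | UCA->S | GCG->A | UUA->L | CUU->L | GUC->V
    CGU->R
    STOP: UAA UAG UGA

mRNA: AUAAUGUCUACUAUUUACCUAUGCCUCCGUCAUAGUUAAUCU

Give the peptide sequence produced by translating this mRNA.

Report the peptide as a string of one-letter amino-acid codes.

Answer: MSTIYLCLRHS

Derivation:
start AUG at pos 3
pos 3: AUG -> M; peptide=M
pos 6: UCU -> S; peptide=MS
pos 9: ACU -> T; peptide=MST
pos 12: AUU -> I; peptide=MSTI
pos 15: UAC -> Y; peptide=MSTIY
pos 18: CUA -> L; peptide=MSTIYL
pos 21: UGC -> C; peptide=MSTIYLC
pos 24: CUC -> L; peptide=MSTIYLCL
pos 27: CGU -> R; peptide=MSTIYLCLR
pos 30: CAU -> H; peptide=MSTIYLCLRH
pos 33: AGU -> S; peptide=MSTIYLCLRHS
pos 36: UAA -> STOP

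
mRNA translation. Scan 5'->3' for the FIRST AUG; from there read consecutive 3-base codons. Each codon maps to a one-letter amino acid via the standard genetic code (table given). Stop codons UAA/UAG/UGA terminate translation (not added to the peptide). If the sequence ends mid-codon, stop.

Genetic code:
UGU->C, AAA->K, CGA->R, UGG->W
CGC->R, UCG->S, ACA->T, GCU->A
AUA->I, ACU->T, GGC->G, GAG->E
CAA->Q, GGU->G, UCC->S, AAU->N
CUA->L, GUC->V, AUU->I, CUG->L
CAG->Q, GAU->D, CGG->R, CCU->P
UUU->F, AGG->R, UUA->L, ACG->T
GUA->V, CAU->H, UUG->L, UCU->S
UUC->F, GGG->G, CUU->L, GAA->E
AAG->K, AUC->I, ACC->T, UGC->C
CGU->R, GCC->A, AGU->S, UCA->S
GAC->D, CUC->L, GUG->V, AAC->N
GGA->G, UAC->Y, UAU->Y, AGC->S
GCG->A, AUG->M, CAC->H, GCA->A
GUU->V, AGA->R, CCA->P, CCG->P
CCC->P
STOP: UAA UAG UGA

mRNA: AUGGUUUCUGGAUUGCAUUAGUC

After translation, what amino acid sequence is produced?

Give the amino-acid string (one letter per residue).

start AUG at pos 0
pos 0: AUG -> M; peptide=M
pos 3: GUU -> V; peptide=MV
pos 6: UCU -> S; peptide=MVS
pos 9: GGA -> G; peptide=MVSG
pos 12: UUG -> L; peptide=MVSGL
pos 15: CAU -> H; peptide=MVSGLH
pos 18: UAG -> STOP

Answer: MVSGLH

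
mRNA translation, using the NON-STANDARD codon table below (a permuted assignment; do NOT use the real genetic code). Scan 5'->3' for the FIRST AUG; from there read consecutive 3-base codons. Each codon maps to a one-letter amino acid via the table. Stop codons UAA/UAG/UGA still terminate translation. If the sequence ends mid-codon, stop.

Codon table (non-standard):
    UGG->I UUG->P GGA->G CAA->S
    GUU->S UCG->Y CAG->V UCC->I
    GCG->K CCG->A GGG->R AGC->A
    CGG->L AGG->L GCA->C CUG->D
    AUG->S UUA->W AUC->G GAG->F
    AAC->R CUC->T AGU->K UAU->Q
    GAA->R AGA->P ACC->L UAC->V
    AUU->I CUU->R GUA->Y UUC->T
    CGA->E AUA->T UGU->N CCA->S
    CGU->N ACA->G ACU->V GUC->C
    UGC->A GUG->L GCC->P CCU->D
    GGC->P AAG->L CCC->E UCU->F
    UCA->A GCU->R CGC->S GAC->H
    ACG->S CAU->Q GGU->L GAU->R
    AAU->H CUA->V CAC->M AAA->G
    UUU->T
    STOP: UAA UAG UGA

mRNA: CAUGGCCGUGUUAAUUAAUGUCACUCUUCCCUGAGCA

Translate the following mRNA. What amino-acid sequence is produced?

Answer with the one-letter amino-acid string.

start AUG at pos 1
pos 1: AUG -> S; peptide=S
pos 4: GCC -> P; peptide=SP
pos 7: GUG -> L; peptide=SPL
pos 10: UUA -> W; peptide=SPLW
pos 13: AUU -> I; peptide=SPLWI
pos 16: AAU -> H; peptide=SPLWIH
pos 19: GUC -> C; peptide=SPLWIHC
pos 22: ACU -> V; peptide=SPLWIHCV
pos 25: CUU -> R; peptide=SPLWIHCVR
pos 28: CCC -> E; peptide=SPLWIHCVRE
pos 31: UGA -> STOP

Answer: SPLWIHCVRE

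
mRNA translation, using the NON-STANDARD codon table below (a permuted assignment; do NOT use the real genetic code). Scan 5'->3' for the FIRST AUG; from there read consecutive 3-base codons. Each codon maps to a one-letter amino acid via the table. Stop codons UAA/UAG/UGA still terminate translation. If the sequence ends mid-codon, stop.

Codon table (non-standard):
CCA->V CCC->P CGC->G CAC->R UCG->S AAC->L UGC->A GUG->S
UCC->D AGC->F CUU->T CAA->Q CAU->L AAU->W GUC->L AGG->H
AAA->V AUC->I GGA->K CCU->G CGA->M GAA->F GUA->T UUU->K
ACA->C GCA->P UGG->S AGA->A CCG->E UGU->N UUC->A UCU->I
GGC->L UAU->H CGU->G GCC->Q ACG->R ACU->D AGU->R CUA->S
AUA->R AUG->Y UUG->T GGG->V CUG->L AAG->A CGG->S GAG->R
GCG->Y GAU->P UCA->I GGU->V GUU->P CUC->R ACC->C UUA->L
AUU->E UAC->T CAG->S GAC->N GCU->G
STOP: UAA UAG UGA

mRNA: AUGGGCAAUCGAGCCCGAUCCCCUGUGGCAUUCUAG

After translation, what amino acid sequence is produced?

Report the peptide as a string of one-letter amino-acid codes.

start AUG at pos 0
pos 0: AUG -> Y; peptide=Y
pos 3: GGC -> L; peptide=YL
pos 6: AAU -> W; peptide=YLW
pos 9: CGA -> M; peptide=YLWM
pos 12: GCC -> Q; peptide=YLWMQ
pos 15: CGA -> M; peptide=YLWMQM
pos 18: UCC -> D; peptide=YLWMQMD
pos 21: CCU -> G; peptide=YLWMQMDG
pos 24: GUG -> S; peptide=YLWMQMDGS
pos 27: GCA -> P; peptide=YLWMQMDGSP
pos 30: UUC -> A; peptide=YLWMQMDGSPA
pos 33: UAG -> STOP

Answer: YLWMQMDGSPA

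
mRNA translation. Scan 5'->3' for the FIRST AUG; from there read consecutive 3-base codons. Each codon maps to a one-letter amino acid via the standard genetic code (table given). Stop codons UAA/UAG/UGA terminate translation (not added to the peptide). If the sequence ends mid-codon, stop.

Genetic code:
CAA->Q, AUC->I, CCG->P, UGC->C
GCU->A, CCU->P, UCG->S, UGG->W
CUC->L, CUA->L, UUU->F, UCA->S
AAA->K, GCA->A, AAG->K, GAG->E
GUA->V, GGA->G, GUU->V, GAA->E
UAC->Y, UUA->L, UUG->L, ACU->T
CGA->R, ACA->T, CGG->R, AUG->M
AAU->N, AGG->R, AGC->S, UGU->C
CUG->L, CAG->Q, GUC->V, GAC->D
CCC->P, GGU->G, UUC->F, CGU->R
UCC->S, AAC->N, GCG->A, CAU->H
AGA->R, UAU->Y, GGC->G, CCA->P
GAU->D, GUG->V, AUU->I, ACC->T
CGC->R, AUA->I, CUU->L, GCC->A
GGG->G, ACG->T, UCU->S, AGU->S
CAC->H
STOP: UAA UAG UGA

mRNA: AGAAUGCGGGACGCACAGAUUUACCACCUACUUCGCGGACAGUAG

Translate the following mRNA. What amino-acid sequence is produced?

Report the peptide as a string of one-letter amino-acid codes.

Answer: MRDAQIYHLLRGQ

Derivation:
start AUG at pos 3
pos 3: AUG -> M; peptide=M
pos 6: CGG -> R; peptide=MR
pos 9: GAC -> D; peptide=MRD
pos 12: GCA -> A; peptide=MRDA
pos 15: CAG -> Q; peptide=MRDAQ
pos 18: AUU -> I; peptide=MRDAQI
pos 21: UAC -> Y; peptide=MRDAQIY
pos 24: CAC -> H; peptide=MRDAQIYH
pos 27: CUA -> L; peptide=MRDAQIYHL
pos 30: CUU -> L; peptide=MRDAQIYHLL
pos 33: CGC -> R; peptide=MRDAQIYHLLR
pos 36: GGA -> G; peptide=MRDAQIYHLLRG
pos 39: CAG -> Q; peptide=MRDAQIYHLLRGQ
pos 42: UAG -> STOP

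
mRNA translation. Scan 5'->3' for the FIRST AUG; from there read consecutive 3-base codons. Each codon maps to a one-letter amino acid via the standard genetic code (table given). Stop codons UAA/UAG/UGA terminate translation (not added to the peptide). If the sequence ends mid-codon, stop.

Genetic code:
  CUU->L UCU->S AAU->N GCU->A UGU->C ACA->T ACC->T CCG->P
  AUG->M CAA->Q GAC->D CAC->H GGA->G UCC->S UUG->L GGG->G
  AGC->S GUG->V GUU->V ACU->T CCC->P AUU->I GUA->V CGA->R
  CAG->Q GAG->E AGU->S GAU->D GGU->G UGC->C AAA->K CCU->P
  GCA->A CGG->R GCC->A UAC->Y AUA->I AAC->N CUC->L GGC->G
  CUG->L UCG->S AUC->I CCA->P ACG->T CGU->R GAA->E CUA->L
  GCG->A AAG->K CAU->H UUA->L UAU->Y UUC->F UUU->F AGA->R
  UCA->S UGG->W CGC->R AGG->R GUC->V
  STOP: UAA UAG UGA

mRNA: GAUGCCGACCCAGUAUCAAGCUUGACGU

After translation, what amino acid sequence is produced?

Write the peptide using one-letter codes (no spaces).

start AUG at pos 1
pos 1: AUG -> M; peptide=M
pos 4: CCG -> P; peptide=MP
pos 7: ACC -> T; peptide=MPT
pos 10: CAG -> Q; peptide=MPTQ
pos 13: UAU -> Y; peptide=MPTQY
pos 16: CAA -> Q; peptide=MPTQYQ
pos 19: GCU -> A; peptide=MPTQYQA
pos 22: UGA -> STOP

Answer: MPTQYQA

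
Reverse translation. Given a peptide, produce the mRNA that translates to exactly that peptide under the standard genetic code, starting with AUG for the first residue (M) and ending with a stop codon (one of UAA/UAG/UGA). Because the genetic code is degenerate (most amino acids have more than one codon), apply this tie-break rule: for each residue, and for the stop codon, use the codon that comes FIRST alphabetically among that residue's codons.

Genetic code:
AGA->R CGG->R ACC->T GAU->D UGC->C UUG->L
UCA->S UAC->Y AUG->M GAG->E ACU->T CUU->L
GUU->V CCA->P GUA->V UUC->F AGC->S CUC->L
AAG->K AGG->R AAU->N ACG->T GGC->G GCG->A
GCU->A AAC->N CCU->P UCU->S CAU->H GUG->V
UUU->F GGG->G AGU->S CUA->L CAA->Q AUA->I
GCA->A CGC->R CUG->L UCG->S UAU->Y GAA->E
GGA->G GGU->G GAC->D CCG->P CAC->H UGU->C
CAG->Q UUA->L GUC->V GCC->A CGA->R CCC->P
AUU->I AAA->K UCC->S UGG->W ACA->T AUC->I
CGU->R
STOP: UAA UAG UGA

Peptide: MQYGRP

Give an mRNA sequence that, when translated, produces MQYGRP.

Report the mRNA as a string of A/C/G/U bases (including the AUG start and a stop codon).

Answer: mRNA: AUGCAAUACGGAAGACCAUAA

Derivation:
residue 1: M -> AUG (start codon)
residue 2: Q codons sorted = CAA,CAG -> pick first = CAA
residue 3: Y codons sorted = UAC,UAU -> pick first = UAC
residue 4: G codons sorted = GGA,GGC,GGG,GGU -> pick first = GGA
residue 5: R codons sorted = AGA,AGG,CGA,CGC,CGG,CGU -> pick first = AGA
residue 6: P codons sorted = CCA,CCC,CCG,CCU -> pick first = CCA
terminator: stop codons sorted = UAA,UAG,UGA -> pick first = UAA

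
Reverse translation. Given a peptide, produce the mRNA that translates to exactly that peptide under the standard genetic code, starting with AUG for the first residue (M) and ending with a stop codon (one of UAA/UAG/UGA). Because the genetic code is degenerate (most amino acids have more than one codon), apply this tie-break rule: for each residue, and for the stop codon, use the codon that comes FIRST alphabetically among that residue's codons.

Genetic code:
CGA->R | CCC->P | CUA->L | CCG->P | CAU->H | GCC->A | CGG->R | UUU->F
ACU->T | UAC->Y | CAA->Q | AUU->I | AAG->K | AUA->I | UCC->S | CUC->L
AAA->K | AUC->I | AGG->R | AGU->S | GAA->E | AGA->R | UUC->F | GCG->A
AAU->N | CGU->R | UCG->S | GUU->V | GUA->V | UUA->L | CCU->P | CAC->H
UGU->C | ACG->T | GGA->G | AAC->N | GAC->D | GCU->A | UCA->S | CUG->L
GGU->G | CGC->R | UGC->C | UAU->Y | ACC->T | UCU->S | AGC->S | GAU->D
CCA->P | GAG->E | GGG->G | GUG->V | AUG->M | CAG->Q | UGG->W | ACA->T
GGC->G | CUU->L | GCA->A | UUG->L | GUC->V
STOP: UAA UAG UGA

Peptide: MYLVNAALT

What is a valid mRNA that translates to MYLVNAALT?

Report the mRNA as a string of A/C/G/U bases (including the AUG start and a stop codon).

residue 1: M -> AUG (start codon)
residue 2: Y codons sorted = UAC,UAU -> pick first = UAC
residue 3: L codons sorted = CUA,CUC,CUG,CUU,UUA,UUG -> pick first = CUA
residue 4: V codons sorted = GUA,GUC,GUG,GUU -> pick first = GUA
residue 5: N codons sorted = AAC,AAU -> pick first = AAC
residue 6: A codons sorted = GCA,GCC,GCG,GCU -> pick first = GCA
residue 7: A codons sorted = GCA,GCC,GCG,GCU -> pick first = GCA
residue 8: L codons sorted = CUA,CUC,CUG,CUU,UUA,UUG -> pick first = CUA
residue 9: T codons sorted = ACA,ACC,ACG,ACU -> pick first = ACA
terminator: stop codons sorted = UAA,UAG,UGA -> pick first = UAA

Answer: mRNA: AUGUACCUAGUAAACGCAGCACUAACAUAA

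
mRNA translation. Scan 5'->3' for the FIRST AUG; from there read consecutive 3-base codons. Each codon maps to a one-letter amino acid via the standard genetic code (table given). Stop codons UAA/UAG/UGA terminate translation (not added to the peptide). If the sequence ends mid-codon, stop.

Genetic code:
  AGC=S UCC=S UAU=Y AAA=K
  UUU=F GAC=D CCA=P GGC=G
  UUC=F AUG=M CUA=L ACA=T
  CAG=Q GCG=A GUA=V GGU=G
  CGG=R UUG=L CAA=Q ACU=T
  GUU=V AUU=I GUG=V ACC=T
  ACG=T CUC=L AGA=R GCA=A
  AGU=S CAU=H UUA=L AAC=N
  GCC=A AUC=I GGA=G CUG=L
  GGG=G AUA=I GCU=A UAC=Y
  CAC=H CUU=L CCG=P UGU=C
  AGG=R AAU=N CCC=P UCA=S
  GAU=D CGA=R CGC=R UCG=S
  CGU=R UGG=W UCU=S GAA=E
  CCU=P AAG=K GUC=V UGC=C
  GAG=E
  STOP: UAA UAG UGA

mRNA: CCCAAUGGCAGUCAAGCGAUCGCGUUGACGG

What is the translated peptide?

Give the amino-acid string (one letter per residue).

start AUG at pos 4
pos 4: AUG -> M; peptide=M
pos 7: GCA -> A; peptide=MA
pos 10: GUC -> V; peptide=MAV
pos 13: AAG -> K; peptide=MAVK
pos 16: CGA -> R; peptide=MAVKR
pos 19: UCG -> S; peptide=MAVKRS
pos 22: CGU -> R; peptide=MAVKRSR
pos 25: UGA -> STOP

Answer: MAVKRSR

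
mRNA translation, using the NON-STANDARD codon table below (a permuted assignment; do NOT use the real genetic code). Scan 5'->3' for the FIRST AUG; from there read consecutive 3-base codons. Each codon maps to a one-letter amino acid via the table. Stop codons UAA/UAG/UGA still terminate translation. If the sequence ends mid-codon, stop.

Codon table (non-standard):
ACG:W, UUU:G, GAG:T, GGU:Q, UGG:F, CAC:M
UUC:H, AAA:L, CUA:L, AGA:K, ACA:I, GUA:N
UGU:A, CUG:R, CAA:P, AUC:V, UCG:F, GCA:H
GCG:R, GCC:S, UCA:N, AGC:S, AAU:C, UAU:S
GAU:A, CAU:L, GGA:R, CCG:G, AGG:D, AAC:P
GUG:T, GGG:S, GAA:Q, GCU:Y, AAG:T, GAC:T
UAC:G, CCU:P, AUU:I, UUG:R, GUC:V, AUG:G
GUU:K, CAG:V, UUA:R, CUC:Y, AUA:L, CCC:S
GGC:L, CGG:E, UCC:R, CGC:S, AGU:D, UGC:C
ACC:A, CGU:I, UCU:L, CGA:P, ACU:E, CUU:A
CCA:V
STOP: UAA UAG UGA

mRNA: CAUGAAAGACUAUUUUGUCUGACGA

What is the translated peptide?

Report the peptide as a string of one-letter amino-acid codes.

start AUG at pos 1
pos 1: AUG -> G; peptide=G
pos 4: AAA -> L; peptide=GL
pos 7: GAC -> T; peptide=GLT
pos 10: UAU -> S; peptide=GLTS
pos 13: UUU -> G; peptide=GLTSG
pos 16: GUC -> V; peptide=GLTSGV
pos 19: UGA -> STOP

Answer: GLTSGV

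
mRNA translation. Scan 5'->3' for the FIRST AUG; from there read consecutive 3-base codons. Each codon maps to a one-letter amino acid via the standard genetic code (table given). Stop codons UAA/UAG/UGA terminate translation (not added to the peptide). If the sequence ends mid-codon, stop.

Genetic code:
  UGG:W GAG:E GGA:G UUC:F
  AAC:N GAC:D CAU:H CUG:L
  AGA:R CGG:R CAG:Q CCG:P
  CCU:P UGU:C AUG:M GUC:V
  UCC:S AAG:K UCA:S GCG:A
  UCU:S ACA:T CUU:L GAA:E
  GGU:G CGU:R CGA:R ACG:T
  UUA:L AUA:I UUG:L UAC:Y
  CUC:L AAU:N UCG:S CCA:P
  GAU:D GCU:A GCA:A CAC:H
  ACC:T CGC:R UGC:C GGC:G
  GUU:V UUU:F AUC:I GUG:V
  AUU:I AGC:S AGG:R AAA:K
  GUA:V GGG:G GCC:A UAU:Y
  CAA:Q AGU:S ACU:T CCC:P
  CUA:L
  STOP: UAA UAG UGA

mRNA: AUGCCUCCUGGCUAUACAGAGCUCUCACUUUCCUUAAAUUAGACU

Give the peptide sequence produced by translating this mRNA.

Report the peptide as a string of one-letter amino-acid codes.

start AUG at pos 0
pos 0: AUG -> M; peptide=M
pos 3: CCU -> P; peptide=MP
pos 6: CCU -> P; peptide=MPP
pos 9: GGC -> G; peptide=MPPG
pos 12: UAU -> Y; peptide=MPPGY
pos 15: ACA -> T; peptide=MPPGYT
pos 18: GAG -> E; peptide=MPPGYTE
pos 21: CUC -> L; peptide=MPPGYTEL
pos 24: UCA -> S; peptide=MPPGYTELS
pos 27: CUU -> L; peptide=MPPGYTELSL
pos 30: UCC -> S; peptide=MPPGYTELSLS
pos 33: UUA -> L; peptide=MPPGYTELSLSL
pos 36: AAU -> N; peptide=MPPGYTELSLSLN
pos 39: UAG -> STOP

Answer: MPPGYTELSLSLN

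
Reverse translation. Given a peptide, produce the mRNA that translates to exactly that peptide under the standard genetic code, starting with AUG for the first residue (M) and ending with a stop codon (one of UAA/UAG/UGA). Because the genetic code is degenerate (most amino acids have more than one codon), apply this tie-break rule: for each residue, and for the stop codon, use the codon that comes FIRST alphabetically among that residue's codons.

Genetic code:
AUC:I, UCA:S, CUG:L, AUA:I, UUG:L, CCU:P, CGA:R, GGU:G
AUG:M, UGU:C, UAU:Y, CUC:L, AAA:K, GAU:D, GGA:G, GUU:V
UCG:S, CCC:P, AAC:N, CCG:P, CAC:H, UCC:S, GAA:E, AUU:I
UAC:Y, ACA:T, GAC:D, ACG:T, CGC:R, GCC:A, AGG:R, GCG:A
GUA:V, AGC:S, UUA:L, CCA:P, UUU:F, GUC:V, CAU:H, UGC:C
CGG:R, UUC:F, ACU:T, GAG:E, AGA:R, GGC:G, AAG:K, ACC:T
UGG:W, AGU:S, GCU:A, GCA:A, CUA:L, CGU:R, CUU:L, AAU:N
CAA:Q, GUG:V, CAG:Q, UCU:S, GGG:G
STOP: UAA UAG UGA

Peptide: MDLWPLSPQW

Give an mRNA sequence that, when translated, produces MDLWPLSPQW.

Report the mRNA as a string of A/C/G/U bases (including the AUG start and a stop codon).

residue 1: M -> AUG (start codon)
residue 2: D codons sorted = GAC,GAU -> pick first = GAC
residue 3: L codons sorted = CUA,CUC,CUG,CUU,UUA,UUG -> pick first = CUA
residue 4: W -> UGG (only codon)
residue 5: P codons sorted = CCA,CCC,CCG,CCU -> pick first = CCA
residue 6: L codons sorted = CUA,CUC,CUG,CUU,UUA,UUG -> pick first = CUA
residue 7: S codons sorted = AGC,AGU,UCA,UCC,UCG,UCU -> pick first = AGC
residue 8: P codons sorted = CCA,CCC,CCG,CCU -> pick first = CCA
residue 9: Q codons sorted = CAA,CAG -> pick first = CAA
residue 10: W -> UGG (only codon)
terminator: stop codons sorted = UAA,UAG,UGA -> pick first = UAA

Answer: mRNA: AUGGACCUAUGGCCACUAAGCCCACAAUGGUAA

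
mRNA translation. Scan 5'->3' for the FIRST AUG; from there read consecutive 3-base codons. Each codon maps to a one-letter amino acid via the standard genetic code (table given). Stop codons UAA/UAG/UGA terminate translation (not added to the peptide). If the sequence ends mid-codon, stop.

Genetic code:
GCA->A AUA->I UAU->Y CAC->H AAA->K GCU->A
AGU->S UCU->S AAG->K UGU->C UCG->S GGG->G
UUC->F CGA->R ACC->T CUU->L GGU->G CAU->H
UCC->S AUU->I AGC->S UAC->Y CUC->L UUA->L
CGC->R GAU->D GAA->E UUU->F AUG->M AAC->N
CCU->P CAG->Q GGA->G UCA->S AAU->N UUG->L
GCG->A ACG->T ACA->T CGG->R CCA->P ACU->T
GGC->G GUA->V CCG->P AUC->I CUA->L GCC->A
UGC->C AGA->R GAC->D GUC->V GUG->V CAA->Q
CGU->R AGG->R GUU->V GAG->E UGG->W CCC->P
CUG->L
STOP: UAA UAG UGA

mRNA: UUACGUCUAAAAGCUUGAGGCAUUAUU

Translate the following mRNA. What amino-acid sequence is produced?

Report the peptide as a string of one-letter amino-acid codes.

Answer: (empty: no AUG start codon)

Derivation:
no AUG start codon found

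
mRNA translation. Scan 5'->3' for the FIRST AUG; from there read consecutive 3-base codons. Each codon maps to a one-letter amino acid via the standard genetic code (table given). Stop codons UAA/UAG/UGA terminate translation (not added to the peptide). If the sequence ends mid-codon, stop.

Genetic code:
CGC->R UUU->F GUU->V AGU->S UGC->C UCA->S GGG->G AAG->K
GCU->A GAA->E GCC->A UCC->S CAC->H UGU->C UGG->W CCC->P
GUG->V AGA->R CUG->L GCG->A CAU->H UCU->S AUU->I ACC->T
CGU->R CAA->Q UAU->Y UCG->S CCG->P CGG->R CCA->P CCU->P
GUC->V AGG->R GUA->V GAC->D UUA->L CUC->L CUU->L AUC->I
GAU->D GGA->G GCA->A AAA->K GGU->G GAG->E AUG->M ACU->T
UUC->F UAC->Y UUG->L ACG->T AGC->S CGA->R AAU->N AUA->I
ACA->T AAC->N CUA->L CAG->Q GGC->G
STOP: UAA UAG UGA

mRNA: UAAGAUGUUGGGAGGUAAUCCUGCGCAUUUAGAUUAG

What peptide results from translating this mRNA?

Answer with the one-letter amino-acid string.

Answer: MLGGNPAHLD

Derivation:
start AUG at pos 4
pos 4: AUG -> M; peptide=M
pos 7: UUG -> L; peptide=ML
pos 10: GGA -> G; peptide=MLG
pos 13: GGU -> G; peptide=MLGG
pos 16: AAU -> N; peptide=MLGGN
pos 19: CCU -> P; peptide=MLGGNP
pos 22: GCG -> A; peptide=MLGGNPA
pos 25: CAU -> H; peptide=MLGGNPAH
pos 28: UUA -> L; peptide=MLGGNPAHL
pos 31: GAU -> D; peptide=MLGGNPAHLD
pos 34: UAG -> STOP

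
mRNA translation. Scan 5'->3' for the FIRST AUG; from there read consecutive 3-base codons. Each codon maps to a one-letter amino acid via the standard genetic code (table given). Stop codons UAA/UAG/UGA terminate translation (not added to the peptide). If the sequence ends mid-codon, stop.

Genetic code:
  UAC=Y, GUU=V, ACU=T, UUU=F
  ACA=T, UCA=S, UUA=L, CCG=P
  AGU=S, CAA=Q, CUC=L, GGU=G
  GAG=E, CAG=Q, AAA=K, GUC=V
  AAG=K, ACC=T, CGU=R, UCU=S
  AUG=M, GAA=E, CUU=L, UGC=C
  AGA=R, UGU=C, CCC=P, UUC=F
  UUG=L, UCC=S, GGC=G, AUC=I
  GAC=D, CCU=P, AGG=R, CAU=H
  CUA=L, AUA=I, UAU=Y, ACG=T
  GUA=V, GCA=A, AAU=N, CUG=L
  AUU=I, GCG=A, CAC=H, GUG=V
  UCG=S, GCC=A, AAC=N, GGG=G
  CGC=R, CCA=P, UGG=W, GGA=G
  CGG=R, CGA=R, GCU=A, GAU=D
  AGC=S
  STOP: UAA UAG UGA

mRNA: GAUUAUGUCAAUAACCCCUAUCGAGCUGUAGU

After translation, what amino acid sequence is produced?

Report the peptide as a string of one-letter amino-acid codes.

Answer: MSITPIEL

Derivation:
start AUG at pos 4
pos 4: AUG -> M; peptide=M
pos 7: UCA -> S; peptide=MS
pos 10: AUA -> I; peptide=MSI
pos 13: ACC -> T; peptide=MSIT
pos 16: CCU -> P; peptide=MSITP
pos 19: AUC -> I; peptide=MSITPI
pos 22: GAG -> E; peptide=MSITPIE
pos 25: CUG -> L; peptide=MSITPIEL
pos 28: UAG -> STOP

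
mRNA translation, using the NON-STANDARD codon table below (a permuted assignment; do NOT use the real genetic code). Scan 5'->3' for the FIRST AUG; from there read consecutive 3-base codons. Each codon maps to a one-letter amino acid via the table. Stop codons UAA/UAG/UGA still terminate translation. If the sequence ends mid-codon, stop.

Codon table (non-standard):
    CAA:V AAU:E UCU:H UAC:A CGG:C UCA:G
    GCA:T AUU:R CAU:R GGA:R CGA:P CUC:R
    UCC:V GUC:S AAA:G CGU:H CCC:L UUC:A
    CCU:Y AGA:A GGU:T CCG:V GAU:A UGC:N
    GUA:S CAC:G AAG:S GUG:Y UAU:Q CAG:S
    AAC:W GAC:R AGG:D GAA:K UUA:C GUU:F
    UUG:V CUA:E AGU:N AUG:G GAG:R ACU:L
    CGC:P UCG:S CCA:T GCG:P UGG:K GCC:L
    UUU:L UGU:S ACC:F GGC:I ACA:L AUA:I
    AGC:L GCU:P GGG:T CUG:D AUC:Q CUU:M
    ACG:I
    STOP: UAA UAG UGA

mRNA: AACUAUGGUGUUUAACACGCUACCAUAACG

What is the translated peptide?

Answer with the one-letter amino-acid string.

Answer: GYLWIET

Derivation:
start AUG at pos 4
pos 4: AUG -> G; peptide=G
pos 7: GUG -> Y; peptide=GY
pos 10: UUU -> L; peptide=GYL
pos 13: AAC -> W; peptide=GYLW
pos 16: ACG -> I; peptide=GYLWI
pos 19: CUA -> E; peptide=GYLWIE
pos 22: CCA -> T; peptide=GYLWIET
pos 25: UAA -> STOP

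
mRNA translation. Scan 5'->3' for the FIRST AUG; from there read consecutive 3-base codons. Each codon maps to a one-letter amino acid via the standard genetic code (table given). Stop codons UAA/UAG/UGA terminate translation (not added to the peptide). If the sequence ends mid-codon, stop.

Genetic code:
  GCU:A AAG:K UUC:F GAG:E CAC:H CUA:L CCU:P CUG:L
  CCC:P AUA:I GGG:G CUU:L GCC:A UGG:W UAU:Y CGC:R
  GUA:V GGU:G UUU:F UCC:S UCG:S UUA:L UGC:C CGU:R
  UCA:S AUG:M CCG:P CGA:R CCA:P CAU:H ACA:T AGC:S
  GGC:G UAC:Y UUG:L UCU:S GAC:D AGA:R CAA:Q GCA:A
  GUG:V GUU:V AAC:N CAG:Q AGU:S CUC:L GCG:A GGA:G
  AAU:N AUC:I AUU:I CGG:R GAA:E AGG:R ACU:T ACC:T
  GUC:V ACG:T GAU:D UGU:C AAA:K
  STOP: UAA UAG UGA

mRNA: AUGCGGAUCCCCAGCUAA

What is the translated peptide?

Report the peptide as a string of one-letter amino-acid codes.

Answer: MRIPS

Derivation:
start AUG at pos 0
pos 0: AUG -> M; peptide=M
pos 3: CGG -> R; peptide=MR
pos 6: AUC -> I; peptide=MRI
pos 9: CCC -> P; peptide=MRIP
pos 12: AGC -> S; peptide=MRIPS
pos 15: UAA -> STOP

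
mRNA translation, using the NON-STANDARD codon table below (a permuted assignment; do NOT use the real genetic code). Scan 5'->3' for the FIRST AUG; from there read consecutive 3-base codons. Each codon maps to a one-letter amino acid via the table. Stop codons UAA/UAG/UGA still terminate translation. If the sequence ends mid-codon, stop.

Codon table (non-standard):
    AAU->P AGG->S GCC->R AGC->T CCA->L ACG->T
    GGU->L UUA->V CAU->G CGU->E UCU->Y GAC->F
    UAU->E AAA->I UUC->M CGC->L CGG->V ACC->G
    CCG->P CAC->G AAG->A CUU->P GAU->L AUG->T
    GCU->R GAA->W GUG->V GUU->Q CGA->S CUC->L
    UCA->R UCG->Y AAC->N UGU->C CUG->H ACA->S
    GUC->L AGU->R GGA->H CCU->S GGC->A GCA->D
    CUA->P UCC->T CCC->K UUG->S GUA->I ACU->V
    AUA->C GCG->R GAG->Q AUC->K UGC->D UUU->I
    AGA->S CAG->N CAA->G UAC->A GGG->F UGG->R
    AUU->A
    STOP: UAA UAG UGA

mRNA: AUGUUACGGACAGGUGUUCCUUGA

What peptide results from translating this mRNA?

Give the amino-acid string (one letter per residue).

Answer: TVVSLQS

Derivation:
start AUG at pos 0
pos 0: AUG -> T; peptide=T
pos 3: UUA -> V; peptide=TV
pos 6: CGG -> V; peptide=TVV
pos 9: ACA -> S; peptide=TVVS
pos 12: GGU -> L; peptide=TVVSL
pos 15: GUU -> Q; peptide=TVVSLQ
pos 18: CCU -> S; peptide=TVVSLQS
pos 21: UGA -> STOP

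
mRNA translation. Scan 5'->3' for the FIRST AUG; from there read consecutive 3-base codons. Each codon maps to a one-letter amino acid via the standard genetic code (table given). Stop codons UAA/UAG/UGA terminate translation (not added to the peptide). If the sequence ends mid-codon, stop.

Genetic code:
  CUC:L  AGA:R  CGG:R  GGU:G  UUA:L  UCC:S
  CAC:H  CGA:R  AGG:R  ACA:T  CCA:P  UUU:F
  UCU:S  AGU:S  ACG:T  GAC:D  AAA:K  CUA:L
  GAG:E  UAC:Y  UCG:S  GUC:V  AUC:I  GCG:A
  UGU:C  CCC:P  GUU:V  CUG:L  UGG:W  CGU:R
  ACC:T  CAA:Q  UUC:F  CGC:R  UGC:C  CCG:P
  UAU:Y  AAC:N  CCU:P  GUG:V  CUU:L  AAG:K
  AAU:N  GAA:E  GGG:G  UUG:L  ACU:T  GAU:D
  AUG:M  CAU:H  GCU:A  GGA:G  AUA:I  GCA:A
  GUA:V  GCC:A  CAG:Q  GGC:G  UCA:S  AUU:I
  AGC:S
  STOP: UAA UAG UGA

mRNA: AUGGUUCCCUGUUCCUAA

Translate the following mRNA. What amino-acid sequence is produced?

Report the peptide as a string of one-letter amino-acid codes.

Answer: MVPCS

Derivation:
start AUG at pos 0
pos 0: AUG -> M; peptide=M
pos 3: GUU -> V; peptide=MV
pos 6: CCC -> P; peptide=MVP
pos 9: UGU -> C; peptide=MVPC
pos 12: UCC -> S; peptide=MVPCS
pos 15: UAA -> STOP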